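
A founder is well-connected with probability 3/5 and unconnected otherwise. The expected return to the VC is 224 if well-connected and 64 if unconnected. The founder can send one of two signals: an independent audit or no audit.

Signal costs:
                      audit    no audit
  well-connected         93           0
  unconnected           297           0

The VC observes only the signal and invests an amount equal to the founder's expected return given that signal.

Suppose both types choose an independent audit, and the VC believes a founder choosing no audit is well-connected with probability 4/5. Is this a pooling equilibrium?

On the equilibrium path (audit) the VC holds the prior 3/5 and pays 3/5·224 + 2/5·64 = 160. Off-path (no audit) belief 4/5 gives 4/5·224 + 1/5·64 = 192.
Well-connected: audit gives 160 − 93 = 67; no audit gives 192 − 0 = 192. Deviates. ✗
Unconnected: audit gives 160 − 297 = -137; no audit gives 192 − 0 = 192. Deviates. ✗

No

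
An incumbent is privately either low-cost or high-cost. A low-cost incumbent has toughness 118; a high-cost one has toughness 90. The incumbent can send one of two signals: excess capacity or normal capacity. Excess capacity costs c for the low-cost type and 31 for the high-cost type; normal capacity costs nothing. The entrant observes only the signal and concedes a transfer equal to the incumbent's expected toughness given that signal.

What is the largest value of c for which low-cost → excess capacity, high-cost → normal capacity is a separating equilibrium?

28

Under separation: excess capacity → low-cost (pays 118); normal capacity → high-cost (pays 90).
High-cost: 90 − 0 = 90 ≥ 118 − 31 = 87. Holds regardless of c. ✓
Low-cost: 118 − c ≥ 90 − 0, so c ≤ 118 − 90 = 28.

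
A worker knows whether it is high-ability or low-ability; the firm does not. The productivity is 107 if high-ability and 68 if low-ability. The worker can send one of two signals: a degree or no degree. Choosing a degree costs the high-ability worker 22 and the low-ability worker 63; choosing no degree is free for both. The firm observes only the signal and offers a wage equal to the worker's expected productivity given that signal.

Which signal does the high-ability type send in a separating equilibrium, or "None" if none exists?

degree

Try high-ability → degree, low-ability → no degree:
  If types separate, degree earns payment 107 and no degree earns 68.
  High-ability: degree gives 107 − 22 = 85; no degree gives 68 − 0 = 68. No deviation. ✓
  Low-ability: no degree gives 68 − 0 = 68; degree gives 107 − 63 = 44. No deviation. ✓
Both hold — the high-ability type sends degree.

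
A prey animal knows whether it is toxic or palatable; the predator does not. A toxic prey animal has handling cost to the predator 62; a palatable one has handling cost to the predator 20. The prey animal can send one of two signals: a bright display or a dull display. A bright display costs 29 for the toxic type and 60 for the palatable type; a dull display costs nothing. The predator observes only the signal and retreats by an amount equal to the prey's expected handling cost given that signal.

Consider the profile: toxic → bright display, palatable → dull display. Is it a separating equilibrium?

Yes

Under separation the predator infers type exactly: bright display → toxic (pays 62), dull display → palatable (pays 20).
Toxic: bright display gives 62 − 29 = 33; dull display gives 20 − 0 = 20. No deviation. ✓
Palatable: dull display gives 20 − 0 = 20; bright display gives 62 − 60 = 2. No deviation. ✓
Neither type gains from mimicking the other.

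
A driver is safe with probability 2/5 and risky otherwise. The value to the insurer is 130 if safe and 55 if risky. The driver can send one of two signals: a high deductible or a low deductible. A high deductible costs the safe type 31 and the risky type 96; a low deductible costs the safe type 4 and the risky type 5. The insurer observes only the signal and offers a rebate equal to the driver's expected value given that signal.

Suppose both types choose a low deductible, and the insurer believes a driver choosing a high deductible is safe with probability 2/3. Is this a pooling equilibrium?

At the pooled signal (low deductible) the insurer holds the prior 2/5 and pays 2/5·130 + 3/5·55 = 85. Off-path (high deductible) belief 2/3 gives 2/3·130 + 1/3·55 = 105.
Safe: low deductible gives 85 − 4 = 81; high deductible gives 105 − 31 = 74. Stays. ✓
Risky: low deductible gives 85 − 5 = 80; high deductible gives 105 − 96 = 9. Stays. ✓

Yes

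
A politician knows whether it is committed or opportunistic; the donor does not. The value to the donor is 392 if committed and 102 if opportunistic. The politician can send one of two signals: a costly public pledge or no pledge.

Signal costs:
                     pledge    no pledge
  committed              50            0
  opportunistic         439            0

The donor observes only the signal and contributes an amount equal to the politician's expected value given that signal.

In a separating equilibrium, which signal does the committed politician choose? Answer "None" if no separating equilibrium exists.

pledge

Try committed → pledge, opportunistic → no pledge:
  If types separate, pledge earns payment 392 and no pledge earns 102.
  Committed: pledge gives 392 − 50 = 342; no pledge gives 102 − 0 = 102. No deviation. ✓
  Opportunistic: no pledge gives 102 − 0 = 102; pledge gives 392 − 439 = -47. No deviation. ✓
Both hold — the committed type sends pledge.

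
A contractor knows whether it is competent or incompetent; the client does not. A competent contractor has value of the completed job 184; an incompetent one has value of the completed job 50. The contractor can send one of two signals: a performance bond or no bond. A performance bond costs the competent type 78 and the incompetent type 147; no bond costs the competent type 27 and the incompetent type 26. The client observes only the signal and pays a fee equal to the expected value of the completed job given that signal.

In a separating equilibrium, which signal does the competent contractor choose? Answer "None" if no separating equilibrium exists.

None

Try competent → bond, incompetent → no bond:
  Under separation the client infers type exactly: bond → competent (pays 184), no bond → incompetent (pays 50).
  Competent: bond gives 184 − 78 = 106; no bond gives 50 − 27 = 23. No deviation. ✓
  Incompetent: no bond gives 50 − 26 = 24; bond gives 184 − 147 = 37. Would deviate. ✗
Try competent → no bond, incompetent → bond:
  Under separation the client infers type exactly: no bond → competent (pays 184), bond → incompetent (pays 50).
  Competent: no bond gives 184 − 27 = 157; bond gives 50 − 78 = -28. No deviation. ✓
  Incompetent: bond gives 50 − 147 = -97; no bond gives 184 − 26 = 158. Would deviate. ✗
Neither assignment is incentive-compatible.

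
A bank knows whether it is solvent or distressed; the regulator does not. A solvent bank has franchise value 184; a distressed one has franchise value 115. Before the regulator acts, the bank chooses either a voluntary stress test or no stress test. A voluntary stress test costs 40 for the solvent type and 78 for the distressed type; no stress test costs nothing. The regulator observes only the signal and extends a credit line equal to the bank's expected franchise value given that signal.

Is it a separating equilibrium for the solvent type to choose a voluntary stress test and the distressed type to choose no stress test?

Under separation the regulator infers type exactly: stress test → solvent (pays 184), no stress test → distressed (pays 115).
Solvent: stress test gives 184 − 40 = 144; no stress test gives 115 − 0 = 115. No deviation. ✓
Distressed: no stress test gives 115 − 0 = 115; stress test gives 184 − 78 = 106. No deviation. ✓
Neither type gains from mimicking the other.

Yes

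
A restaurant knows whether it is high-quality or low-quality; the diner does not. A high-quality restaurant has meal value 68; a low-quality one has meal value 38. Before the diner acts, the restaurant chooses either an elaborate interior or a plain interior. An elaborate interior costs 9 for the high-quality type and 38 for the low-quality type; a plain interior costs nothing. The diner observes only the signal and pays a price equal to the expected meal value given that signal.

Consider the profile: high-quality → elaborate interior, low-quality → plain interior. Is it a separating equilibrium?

Under separation the diner infers type exactly: elaborate interior → high-quality (pays 68), plain interior → low-quality (pays 38).
High-quality: elaborate interior gives 68 − 9 = 59; plain interior gives 38 − 0 = 38. No deviation. ✓
Low-quality: plain interior gives 38 − 0 = 38; elaborate interior gives 68 − 38 = 30. No deviation. ✓
Neither type gains from mimicking the other.

Yes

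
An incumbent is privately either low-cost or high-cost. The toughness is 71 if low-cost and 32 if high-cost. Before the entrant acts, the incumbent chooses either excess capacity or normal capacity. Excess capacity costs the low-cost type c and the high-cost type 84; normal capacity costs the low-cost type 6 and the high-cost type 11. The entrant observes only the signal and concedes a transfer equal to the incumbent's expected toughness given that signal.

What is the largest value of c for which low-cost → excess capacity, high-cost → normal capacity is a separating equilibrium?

Under separation: excess capacity → low-cost (pays 71); normal capacity → high-cost (pays 32).
High-cost: 32 − 11 = 21 ≥ 71 − 84 = -13. Holds regardless of c. ✓
Low-cost: 71 − c ≥ 32 − 6, so c ≤ 71 − 26 = 45.

45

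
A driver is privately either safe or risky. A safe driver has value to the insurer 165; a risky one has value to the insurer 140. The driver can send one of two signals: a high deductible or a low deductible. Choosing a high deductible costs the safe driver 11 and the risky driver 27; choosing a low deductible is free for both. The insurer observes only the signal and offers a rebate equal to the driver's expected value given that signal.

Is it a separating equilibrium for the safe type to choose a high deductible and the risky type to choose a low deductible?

If types separate, high deductible earns payment 165 and low deductible earns 140.
Safe: high deductible gives 165 − 11 = 154; low deductible gives 140 − 0 = 140. No deviation. ✓
Risky: low deductible gives 140 − 0 = 140; high deductible gives 165 − 27 = 138. No deviation. ✓
Neither type gains from mimicking the other.

Yes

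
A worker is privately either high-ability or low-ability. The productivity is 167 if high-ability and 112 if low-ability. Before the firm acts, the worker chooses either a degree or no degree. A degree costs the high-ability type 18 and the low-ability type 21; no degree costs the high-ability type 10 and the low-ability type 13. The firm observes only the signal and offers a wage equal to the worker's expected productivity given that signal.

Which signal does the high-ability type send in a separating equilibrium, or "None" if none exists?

Try high-ability → degree, low-ability → no degree:
  If types separate, degree earns payment 167 and no degree earns 112.
  High-ability: degree gives 167 − 18 = 149; no degree gives 112 − 10 = 102. No deviation. ✓
  Low-ability: no degree gives 112 − 13 = 99; degree gives 167 − 21 = 146. Would deviate. ✗
Try high-ability → no degree, low-ability → degree:
  If types separate, no degree earns payment 167 and degree earns 112.
  High-ability: no degree gives 167 − 10 = 157; degree gives 112 − 18 = 94. No deviation. ✓
  Low-ability: degree gives 112 − 21 = 91; no degree gives 167 − 13 = 154. Would deviate. ✗
Neither assignment is incentive-compatible.

None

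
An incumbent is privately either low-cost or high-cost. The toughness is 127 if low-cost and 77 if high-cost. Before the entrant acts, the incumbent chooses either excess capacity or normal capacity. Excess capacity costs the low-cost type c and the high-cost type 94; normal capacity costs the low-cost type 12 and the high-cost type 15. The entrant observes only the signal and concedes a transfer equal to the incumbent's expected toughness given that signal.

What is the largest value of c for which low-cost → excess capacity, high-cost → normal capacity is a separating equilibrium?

62

Under separation: excess capacity → low-cost (pays 127); normal capacity → high-cost (pays 77).
High-cost: 77 − 15 = 62 ≥ 127 − 94 = 33. Holds regardless of c. ✓
Low-cost: 127 − c ≥ 77 − 12, so c ≤ 127 − 65 = 62.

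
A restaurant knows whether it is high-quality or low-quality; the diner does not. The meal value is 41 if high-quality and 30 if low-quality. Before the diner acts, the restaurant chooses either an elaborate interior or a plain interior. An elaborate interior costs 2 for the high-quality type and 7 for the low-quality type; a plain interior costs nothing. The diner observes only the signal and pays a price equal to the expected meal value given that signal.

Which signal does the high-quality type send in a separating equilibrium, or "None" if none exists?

None

Try high-quality → elaborate interior, low-quality → plain interior:
  Under separation the diner infers type exactly: elaborate interior → high-quality (pays 41), plain interior → low-quality (pays 30).
  High-quality: elaborate interior gives 41 − 2 = 39; plain interior gives 30 − 0 = 30. No deviation. ✓
  Low-quality: plain interior gives 30 − 0 = 30; elaborate interior gives 41 − 7 = 34. Would deviate. ✗
Try high-quality → plain interior, low-quality → elaborate interior:
  Under separation the diner infers type exactly: plain interior → high-quality (pays 41), elaborate interior → low-quality (pays 30).
  High-quality: plain interior gives 41 − 0 = 41; elaborate interior gives 30 − 2 = 28. No deviation. ✓
  Low-quality: elaborate interior gives 30 − 7 = 23; plain interior gives 41 − 0 = 41. Would deviate. ✗
Neither assignment is incentive-compatible.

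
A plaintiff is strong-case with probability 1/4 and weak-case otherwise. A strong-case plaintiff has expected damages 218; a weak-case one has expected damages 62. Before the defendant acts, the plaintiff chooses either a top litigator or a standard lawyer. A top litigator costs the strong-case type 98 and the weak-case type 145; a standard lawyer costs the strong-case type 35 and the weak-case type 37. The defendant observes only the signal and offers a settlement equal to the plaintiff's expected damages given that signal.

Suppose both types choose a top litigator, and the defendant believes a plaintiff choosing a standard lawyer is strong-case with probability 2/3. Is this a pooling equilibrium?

No

At the pooled signal (top litigator) the defendant holds the prior 1/4 and pays 1/4·218 + 3/4·62 = 101. Off-path (standard lawyer) belief 2/3 gives 2/3·218 + 1/3·62 = 166.
Strong-case: top litigator gives 101 − 98 = 3; standard lawyer gives 166 − 35 = 131. Deviates. ✗
Weak-case: top litigator gives 101 − 145 = -44; standard lawyer gives 166 − 37 = 129. Deviates. ✗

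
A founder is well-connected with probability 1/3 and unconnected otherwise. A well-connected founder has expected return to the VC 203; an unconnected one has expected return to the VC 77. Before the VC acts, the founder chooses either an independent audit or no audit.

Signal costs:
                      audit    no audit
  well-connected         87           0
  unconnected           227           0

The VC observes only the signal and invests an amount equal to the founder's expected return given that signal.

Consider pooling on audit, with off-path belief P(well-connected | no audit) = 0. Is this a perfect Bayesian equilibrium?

No

On the equilibrium path (audit) the VC holds the prior 1/3 and pays 1/3·203 + 2/3·77 = 119. Off-path (no audit) belief 0 gives 0·203 + 1·77 = 77.
Well-connected: audit gives 119 − 87 = 32; no audit gives 77 − 0 = 77. Deviates. ✗
Unconnected: audit gives 119 − 227 = -108; no audit gives 77 − 0 = 77. Deviates. ✗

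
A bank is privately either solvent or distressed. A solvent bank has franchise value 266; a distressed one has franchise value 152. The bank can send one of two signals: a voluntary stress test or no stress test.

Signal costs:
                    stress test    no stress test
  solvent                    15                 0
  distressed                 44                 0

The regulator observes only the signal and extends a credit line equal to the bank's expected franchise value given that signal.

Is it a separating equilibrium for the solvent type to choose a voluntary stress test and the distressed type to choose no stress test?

Under separation the regulator infers type exactly: stress test → solvent (pays 266), no stress test → distressed (pays 152).
Solvent: stress test gives 266 − 15 = 251; no stress test gives 152 − 0 = 152. No deviation. ✓
Distressed: no stress test gives 152 − 0 = 152; stress test gives 266 − 44 = 222. Would deviate. ✗

No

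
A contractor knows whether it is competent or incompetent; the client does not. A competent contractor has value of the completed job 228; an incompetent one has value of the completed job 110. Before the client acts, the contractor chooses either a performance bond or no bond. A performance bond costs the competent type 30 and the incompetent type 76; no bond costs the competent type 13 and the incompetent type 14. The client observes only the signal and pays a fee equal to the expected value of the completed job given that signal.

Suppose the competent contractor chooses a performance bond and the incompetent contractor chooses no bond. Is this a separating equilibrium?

No

Under separation the client infers type exactly: bond → competent (pays 228), no bond → incompetent (pays 110).
Competent: bond gives 228 − 30 = 198; no bond gives 110 − 13 = 97. No deviation. ✓
Incompetent: no bond gives 110 − 14 = 96; bond gives 228 − 76 = 152. Would deviate. ✗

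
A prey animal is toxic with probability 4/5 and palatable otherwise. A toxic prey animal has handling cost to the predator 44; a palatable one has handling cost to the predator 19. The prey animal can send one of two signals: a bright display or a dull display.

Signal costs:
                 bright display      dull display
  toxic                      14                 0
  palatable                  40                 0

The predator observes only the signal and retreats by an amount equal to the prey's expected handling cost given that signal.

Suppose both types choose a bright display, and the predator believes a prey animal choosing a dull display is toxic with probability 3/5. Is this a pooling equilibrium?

At the pooled signal (bright display) the predator holds the prior 4/5 and pays 4/5·44 + 1/5·19 = 39. Off-path (dull display) belief 3/5 gives 3/5·44 + 2/5·19 = 34.
Toxic: bright display gives 39 − 14 = 25; dull display gives 34 − 0 = 34. Deviates. ✗
Palatable: bright display gives 39 − 40 = -1; dull display gives 34 − 0 = 34. Deviates. ✗

No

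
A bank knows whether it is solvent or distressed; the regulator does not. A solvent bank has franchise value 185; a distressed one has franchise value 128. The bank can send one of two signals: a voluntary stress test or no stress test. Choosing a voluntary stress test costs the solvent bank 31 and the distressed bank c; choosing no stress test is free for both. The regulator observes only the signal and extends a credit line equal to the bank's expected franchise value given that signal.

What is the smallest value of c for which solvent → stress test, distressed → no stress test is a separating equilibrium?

57

Under separation: stress test → solvent (pays 185); no stress test → distressed (pays 128).
Solvent: 185 − 31 = 154 ≥ 128 − 0 = 128. Holds regardless of c. ✓
Distressed: 128 − 0 ≥ 185 − c, so c ≥ 185 − 128 = 57.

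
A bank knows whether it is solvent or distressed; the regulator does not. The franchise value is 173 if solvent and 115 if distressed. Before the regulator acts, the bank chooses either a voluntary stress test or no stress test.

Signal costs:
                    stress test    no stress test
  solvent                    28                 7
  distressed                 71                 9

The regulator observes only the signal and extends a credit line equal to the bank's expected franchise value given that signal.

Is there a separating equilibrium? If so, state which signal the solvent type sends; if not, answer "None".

Try solvent → stress test, distressed → no stress test:
  If types separate, stress test earns payment 173 and no stress test earns 115.
  Solvent: stress test gives 173 − 28 = 145; no stress test gives 115 − 7 = 108. No deviation. ✓
  Distressed: no stress test gives 115 − 9 = 106; stress test gives 173 − 71 = 102. No deviation. ✓
Both hold — the solvent type sends stress test.

stress test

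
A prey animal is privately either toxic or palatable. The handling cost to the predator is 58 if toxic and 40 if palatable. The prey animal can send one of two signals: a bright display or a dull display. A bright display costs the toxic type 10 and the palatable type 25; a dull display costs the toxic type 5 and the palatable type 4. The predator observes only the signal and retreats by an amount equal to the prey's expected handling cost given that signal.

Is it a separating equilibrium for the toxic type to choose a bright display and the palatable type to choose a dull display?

Yes

If types separate, bright display earns payment 58 and dull display earns 40.
Toxic: bright display gives 58 − 10 = 48; dull display gives 40 − 5 = 35. No deviation. ✓
Palatable: dull display gives 40 − 4 = 36; bright display gives 58 − 25 = 33. No deviation. ✓
Both incentive constraints hold.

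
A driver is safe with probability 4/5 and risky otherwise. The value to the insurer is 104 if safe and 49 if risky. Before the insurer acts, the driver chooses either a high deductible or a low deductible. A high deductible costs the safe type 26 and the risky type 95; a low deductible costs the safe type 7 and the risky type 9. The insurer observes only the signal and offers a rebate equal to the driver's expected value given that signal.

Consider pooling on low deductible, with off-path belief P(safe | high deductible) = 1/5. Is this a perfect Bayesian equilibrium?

At the pooled signal (low deductible) the insurer holds the prior 4/5 and pays 4/5·104 + 1/5·49 = 93. Off-path (high deductible) belief 1/5 gives 1/5·104 + 4/5·49 = 60.
Safe: low deductible gives 93 − 7 = 86; high deductible gives 60 − 26 = 34. Stays. ✓
Risky: low deductible gives 93 − 9 = 84; high deductible gives 60 − 95 = -35. Stays. ✓

Yes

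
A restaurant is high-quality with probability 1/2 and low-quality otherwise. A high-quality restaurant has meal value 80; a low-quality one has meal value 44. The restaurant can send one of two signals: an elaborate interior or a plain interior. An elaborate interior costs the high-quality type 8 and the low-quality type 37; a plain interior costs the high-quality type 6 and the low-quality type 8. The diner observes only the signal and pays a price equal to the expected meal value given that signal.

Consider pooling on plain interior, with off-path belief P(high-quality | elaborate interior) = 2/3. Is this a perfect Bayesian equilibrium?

At the pooled signal (plain interior) the diner holds the prior 1/2 and pays 1/2·80 + 1/2·44 = 62. Off-path (elaborate interior) belief 2/3 gives 2/3·80 + 1/3·44 = 68.
High-quality: plain interior gives 62 − 6 = 56; elaborate interior gives 68 − 8 = 60. Deviates. ✗
Low-quality: plain interior gives 62 − 8 = 54; elaborate interior gives 68 − 37 = 31. Stays. ✓

No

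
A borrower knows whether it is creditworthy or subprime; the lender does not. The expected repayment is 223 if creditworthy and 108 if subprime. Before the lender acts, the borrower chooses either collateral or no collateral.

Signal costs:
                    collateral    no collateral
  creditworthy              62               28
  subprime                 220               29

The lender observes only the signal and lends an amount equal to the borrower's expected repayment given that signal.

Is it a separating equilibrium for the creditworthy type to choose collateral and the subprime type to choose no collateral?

Yes

If types separate, collateral earns payment 223 and no collateral earns 108.
Creditworthy: collateral gives 223 − 62 = 161; no collateral gives 108 − 28 = 80. No deviation. ✓
Subprime: no collateral gives 108 − 29 = 79; collateral gives 223 − 220 = 3. No deviation. ✓
Neither type gains from mimicking the other.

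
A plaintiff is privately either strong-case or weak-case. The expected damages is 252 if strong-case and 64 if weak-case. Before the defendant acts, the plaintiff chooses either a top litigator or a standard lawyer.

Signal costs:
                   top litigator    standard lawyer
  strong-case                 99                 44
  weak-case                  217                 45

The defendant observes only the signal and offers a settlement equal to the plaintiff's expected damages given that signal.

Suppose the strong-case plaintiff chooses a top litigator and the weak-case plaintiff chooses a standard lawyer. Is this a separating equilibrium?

If types separate, top litigator earns payment 252 and standard lawyer earns 64.
Strong-case: top litigator gives 252 − 99 = 153; standard lawyer gives 64 − 44 = 20. No deviation. ✓
Weak-case: standard lawyer gives 64 − 45 = 19; top litigator gives 252 − 217 = 35. Would deviate. ✗

No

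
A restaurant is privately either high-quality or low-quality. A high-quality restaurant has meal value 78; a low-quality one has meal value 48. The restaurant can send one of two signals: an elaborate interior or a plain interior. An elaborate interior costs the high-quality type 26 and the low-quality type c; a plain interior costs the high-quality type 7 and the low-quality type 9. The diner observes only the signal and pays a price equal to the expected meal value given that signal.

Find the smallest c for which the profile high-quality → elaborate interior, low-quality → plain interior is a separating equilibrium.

Under separation: elaborate interior → high-quality (pays 78); plain interior → low-quality (pays 48).
High-quality: 78 − 26 = 52 ≥ 48 − 7 = 41. Holds regardless of c. ✓
Low-quality: 48 − 9 ≥ 78 − c, so c ≥ 78 − 39 = 39.

39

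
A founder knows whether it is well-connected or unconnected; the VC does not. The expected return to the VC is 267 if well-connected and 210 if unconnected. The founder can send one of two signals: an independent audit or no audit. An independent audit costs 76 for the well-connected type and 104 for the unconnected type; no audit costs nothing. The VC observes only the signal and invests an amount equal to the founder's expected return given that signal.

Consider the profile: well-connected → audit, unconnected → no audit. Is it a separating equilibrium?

No

If types separate, audit earns payment 267 and no audit earns 210.
Well-connected: audit gives 267 − 76 = 191; no audit gives 210 − 0 = 210. Would deviate. ✗
Unconnected: no audit gives 210 − 0 = 210; audit gives 267 − 104 = 163. No deviation. ✓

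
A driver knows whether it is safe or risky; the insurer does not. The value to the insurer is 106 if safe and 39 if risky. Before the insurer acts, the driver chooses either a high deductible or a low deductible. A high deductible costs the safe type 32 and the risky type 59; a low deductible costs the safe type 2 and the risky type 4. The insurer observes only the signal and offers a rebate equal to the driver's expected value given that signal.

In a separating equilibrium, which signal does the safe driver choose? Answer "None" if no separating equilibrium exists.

Try safe → high deductible, risky → low deductible:
  If types separate, high deductible earns payment 106 and low deductible earns 39.
  Safe: high deductible gives 106 − 32 = 74; low deductible gives 39 − 2 = 37. No deviation. ✓
  Risky: low deductible gives 39 − 4 = 35; high deductible gives 106 − 59 = 47. Would deviate. ✗
Try safe → low deductible, risky → high deductible:
  If types separate, low deductible earns payment 106 and high deductible earns 39.
  Safe: low deductible gives 106 − 2 = 104; high deductible gives 39 − 32 = 7. No deviation. ✓
  Risky: high deductible gives 39 − 59 = -20; low deductible gives 106 − 4 = 102. Would deviate. ✗
Neither assignment is incentive-compatible.

None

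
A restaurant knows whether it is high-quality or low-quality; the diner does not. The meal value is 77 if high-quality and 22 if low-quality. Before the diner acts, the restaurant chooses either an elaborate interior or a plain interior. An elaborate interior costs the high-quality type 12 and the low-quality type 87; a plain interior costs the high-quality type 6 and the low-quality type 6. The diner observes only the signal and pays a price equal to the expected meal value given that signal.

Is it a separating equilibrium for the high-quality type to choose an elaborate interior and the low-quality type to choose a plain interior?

Yes

Under separation the diner infers type exactly: elaborate interior → high-quality (pays 77), plain interior → low-quality (pays 22).
High-quality: elaborate interior gives 77 − 12 = 65; plain interior gives 22 − 6 = 16. No deviation. ✓
Low-quality: plain interior gives 22 − 6 = 16; elaborate interior gives 77 − 87 = -10. No deviation. ✓
Neither type gains from mimicking the other.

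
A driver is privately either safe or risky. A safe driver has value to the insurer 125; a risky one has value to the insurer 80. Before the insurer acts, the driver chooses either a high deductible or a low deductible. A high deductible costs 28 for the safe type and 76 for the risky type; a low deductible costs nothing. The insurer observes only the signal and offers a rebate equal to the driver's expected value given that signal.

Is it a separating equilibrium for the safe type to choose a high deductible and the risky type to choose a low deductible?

Yes

If types separate, high deductible earns payment 125 and low deductible earns 80.
Safe: high deductible gives 125 − 28 = 97; low deductible gives 80 − 0 = 80. No deviation. ✓
Risky: low deductible gives 80 − 0 = 80; high deductible gives 125 − 76 = 49. No deviation. ✓
Neither type gains from mimicking the other.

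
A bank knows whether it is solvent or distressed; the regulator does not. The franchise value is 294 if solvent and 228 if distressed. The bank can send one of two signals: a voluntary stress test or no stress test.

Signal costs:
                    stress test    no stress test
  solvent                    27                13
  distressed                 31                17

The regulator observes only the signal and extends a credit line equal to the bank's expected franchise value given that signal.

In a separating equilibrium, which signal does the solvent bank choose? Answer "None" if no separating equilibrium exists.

Try solvent → stress test, distressed → no stress test:
  If types separate, stress test earns payment 294 and no stress test earns 228.
  Solvent: stress test gives 294 − 27 = 267; no stress test gives 228 − 13 = 215. No deviation. ✓
  Distressed: no stress test gives 228 − 17 = 211; stress test gives 294 − 31 = 263. Would deviate. ✗
Try solvent → no stress test, distressed → stress test:
  If types separate, no stress test earns payment 294 and stress test earns 228.
  Solvent: no stress test gives 294 − 13 = 281; stress test gives 228 − 27 = 201. No deviation. ✓
  Distressed: stress test gives 228 − 31 = 197; no stress test gives 294 − 17 = 277. Would deviate. ✗
Neither assignment is incentive-compatible.

None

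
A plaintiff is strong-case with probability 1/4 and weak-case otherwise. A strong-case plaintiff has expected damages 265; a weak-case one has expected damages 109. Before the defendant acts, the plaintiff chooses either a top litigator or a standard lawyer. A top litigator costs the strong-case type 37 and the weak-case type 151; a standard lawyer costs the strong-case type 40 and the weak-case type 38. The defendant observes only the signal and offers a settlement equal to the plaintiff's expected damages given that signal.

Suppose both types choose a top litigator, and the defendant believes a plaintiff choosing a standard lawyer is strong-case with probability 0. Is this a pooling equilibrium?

No

At the pooled signal (top litigator) the defendant holds the prior 1/4 and pays 1/4·265 + 3/4·109 = 148. Off-path (standard lawyer) belief 0 gives 0·265 + 1·109 = 109.
Strong-case: top litigator gives 148 − 37 = 111; standard lawyer gives 109 − 40 = 69. Stays. ✓
Weak-case: top litigator gives 148 − 151 = -3; standard lawyer gives 109 − 38 = 71. Deviates. ✗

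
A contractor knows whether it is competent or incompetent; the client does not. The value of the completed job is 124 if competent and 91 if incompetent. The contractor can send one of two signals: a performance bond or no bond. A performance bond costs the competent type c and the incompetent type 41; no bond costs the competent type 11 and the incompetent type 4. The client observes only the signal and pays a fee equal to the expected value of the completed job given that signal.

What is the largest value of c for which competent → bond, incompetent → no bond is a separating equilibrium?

44

Under separation: bond → competent (pays 124); no bond → incompetent (pays 91).
Incompetent: 91 − 4 = 87 ≥ 124 − 41 = 83. Holds regardless of c. ✓
Competent: 124 − c ≥ 91 − 11, so c ≤ 124 − 80 = 44.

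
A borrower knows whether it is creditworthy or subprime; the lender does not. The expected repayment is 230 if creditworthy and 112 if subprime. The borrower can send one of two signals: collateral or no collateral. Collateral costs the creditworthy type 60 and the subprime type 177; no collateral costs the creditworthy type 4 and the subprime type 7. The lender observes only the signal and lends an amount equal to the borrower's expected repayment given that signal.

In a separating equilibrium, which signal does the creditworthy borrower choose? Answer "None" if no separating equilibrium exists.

collateral

Try creditworthy → collateral, subprime → no collateral:
  If types separate, collateral earns payment 230 and no collateral earns 112.
  Creditworthy: collateral gives 230 − 60 = 170; no collateral gives 112 − 4 = 108. No deviation. ✓
  Subprime: no collateral gives 112 − 7 = 105; collateral gives 230 − 177 = 53. No deviation. ✓
Both hold — the creditworthy type sends collateral.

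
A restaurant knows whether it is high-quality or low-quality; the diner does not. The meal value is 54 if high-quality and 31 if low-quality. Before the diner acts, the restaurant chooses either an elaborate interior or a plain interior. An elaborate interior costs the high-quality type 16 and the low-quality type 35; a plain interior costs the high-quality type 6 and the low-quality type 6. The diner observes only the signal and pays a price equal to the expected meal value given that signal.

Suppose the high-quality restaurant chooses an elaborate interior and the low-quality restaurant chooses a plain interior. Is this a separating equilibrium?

Under separation the diner infers type exactly: elaborate interior → high-quality (pays 54), plain interior → low-quality (pays 31).
High-quality: elaborate interior gives 54 − 16 = 38; plain interior gives 31 − 6 = 25. No deviation. ✓
Low-quality: plain interior gives 31 − 6 = 25; elaborate interior gives 54 − 35 = 19. No deviation. ✓
Neither type gains from mimicking the other.

Yes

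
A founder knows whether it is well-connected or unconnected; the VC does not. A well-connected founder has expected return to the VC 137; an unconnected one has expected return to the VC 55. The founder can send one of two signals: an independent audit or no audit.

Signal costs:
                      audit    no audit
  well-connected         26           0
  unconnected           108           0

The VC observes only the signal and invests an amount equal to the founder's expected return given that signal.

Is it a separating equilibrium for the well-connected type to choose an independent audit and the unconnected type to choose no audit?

If types separate, audit earns payment 137 and no audit earns 55.
Well-connected: audit gives 137 − 26 = 111; no audit gives 55 − 0 = 55. No deviation. ✓
Unconnected: no audit gives 55 − 0 = 55; audit gives 137 − 108 = 29. No deviation. ✓
Neither type gains from mimicking the other.

Yes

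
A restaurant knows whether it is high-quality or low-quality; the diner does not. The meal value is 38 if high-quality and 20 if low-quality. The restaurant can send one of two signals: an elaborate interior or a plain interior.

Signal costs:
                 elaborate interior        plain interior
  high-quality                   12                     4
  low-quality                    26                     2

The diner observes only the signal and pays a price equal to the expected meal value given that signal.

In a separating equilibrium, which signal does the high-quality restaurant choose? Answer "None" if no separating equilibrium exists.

Try high-quality → elaborate interior, low-quality → plain interior:
  If types separate, elaborate interior earns payment 38 and plain interior earns 20.
  High-quality: elaborate interior gives 38 − 12 = 26; plain interior gives 20 − 4 = 16. No deviation. ✓
  Low-quality: plain interior gives 20 − 2 = 18; elaborate interior gives 38 − 26 = 12. No deviation. ✓
Both hold — the high-quality type sends elaborate interior.

elaborate interior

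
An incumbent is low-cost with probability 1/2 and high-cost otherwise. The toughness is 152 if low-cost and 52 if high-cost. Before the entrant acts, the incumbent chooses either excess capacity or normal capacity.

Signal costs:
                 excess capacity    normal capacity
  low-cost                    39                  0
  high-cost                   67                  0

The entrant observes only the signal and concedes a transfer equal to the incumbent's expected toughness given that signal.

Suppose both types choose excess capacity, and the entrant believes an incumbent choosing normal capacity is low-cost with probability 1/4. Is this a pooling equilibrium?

At the pooled signal (excess capacity) the entrant holds the prior 1/2 and pays 1/2·152 + 1/2·52 = 102. Off-path (normal capacity) belief 1/4 gives 1/4·152 + 3/4·52 = 77.
Low-cost: excess capacity gives 102 − 39 = 63; normal capacity gives 77 − 0 = 77. Deviates. ✗
High-cost: excess capacity gives 102 − 67 = 35; normal capacity gives 77 − 0 = 77. Deviates. ✗

No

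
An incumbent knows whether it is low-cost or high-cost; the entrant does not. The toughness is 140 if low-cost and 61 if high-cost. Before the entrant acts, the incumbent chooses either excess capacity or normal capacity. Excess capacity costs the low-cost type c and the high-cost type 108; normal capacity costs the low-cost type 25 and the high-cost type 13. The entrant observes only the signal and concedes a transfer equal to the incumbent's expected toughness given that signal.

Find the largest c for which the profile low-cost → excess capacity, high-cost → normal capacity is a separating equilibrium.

Under separation: excess capacity → low-cost (pays 140); normal capacity → high-cost (pays 61).
High-cost: 61 − 13 = 48 ≥ 140 − 108 = 32. Holds regardless of c. ✓
Low-cost: 140 − c ≥ 61 − 25, so c ≤ 140 − 36 = 104.

104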